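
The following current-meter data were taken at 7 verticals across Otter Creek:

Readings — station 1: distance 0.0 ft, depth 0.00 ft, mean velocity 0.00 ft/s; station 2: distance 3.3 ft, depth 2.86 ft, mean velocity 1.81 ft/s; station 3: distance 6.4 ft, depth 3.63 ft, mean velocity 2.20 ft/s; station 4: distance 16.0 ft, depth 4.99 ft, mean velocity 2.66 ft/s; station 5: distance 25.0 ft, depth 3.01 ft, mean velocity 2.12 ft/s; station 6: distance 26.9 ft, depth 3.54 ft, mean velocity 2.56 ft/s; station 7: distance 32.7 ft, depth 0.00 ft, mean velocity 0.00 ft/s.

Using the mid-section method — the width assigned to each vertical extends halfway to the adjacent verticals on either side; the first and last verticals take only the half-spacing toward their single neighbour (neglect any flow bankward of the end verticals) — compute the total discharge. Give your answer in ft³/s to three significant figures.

260 ft³/s

w_2 = (6.4 − 0.0)/2 = 3.2 ft; q_2 = 1.81 × 2.86 × 3.2 = 16.57 ft³/s
w_3 = (16.0 − 3.3)/2 = 6.35 ft; q_3 = 2.20 × 3.63 × 6.35 = 50.71 ft³/s
w_4 = (25.0 − 6.4)/2 = 9.3 ft; q_4 = 2.66 × 4.99 × 9.3 = 123.4 ft³/s
w_5 = (26.9 − 16.0)/2 = 5.45 ft; q_5 = 2.12 × 3.01 × 5.45 = 34.78 ft³/s
w_6 = (32.7 − 25.0)/2 = 3.85 ft; q_6 = 2.56 × 3.54 × 3.85 = 34.89 ft³/s
Stations 1, 7 contribute zero (depth or velocity is 0).
Q = Σ qᵢ = 260.4 ft³/s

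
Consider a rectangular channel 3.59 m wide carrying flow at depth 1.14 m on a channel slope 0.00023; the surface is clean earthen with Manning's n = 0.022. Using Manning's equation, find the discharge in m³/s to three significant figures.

A = b·y = 3.59 × 1.14 = 4.093 m²
P = b + 2y = 3.59 + 2×1.14 = 5.870 m
R = A/P = 4.093/5.870 = 0.6972 m
Q = (1/n)·A·R^(2/3)·S^(1/2) = (1/0.022) × 4.093 × 0.6972^(2/3) × 0.00023^(1/2) = 2.218 m³/s

2.22 m³/s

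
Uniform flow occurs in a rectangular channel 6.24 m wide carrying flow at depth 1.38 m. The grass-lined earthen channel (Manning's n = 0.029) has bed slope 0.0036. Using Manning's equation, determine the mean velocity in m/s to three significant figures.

A = b·y = 6.24 × 1.38 = 8.611 m²
P = b + 2y = 6.24 + 2×1.38 = 9.000 m
R = A/P = 8.611/9.000 = 0.9568 m
Q = (1/n)·A·R^(2/3)·S^(1/2) = (1/0.029) × 8.611 × 0.9568^(2/3) × 0.0036^(1/2) = 17.30 m³/s
V = Q/A = 17.30/8.611 = 2.009 m/s

2.01 m/s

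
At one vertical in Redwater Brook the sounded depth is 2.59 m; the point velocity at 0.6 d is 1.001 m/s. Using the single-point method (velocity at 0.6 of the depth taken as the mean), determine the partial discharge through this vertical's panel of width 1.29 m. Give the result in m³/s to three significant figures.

v̄ = v₀.₆ = 1.001 m/s
q = v̄ × d × w = 1.001 × 2.59 × 1.29 = 3.344 m³/s

3.34 m³/s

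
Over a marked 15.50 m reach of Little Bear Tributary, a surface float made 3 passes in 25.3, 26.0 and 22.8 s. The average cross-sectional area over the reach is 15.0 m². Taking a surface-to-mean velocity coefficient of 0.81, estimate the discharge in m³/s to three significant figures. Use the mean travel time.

7.62 m³/s

t̄ = (25.3 + 26.0 + 22.8) / 3 = 24.7 s
v_surface = L / t̄ = 15.50 / 24.7 = 0.6275 m/s
v_mean = 0.81 × 0.6275 = 0.5083 m/s
Q = A × v_mean = 15.0 × 0.5083 = 7.624 m³/s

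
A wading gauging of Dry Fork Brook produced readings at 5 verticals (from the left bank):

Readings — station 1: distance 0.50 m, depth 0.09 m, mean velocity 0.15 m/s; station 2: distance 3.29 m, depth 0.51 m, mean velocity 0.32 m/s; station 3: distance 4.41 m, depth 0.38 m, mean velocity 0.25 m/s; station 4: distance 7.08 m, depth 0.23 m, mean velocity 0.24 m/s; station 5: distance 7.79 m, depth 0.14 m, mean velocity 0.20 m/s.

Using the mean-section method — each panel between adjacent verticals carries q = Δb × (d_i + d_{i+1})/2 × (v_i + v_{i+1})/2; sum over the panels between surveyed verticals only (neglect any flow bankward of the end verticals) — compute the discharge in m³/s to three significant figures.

Panel 1-2: Δb = 2.79 m, d̄ = (0.09+0.51)/2 = 0.3, v̄ = (0.15+0.32)/2 = 0.235 → q = 2.79×0.3×0.235 = 0.1967 m³/s
Panel 2-3: Δb = 1.12 m, d̄ = (0.51+0.38)/2 = 0.445, v̄ = (0.32+0.25)/2 = 0.285 → q = 1.12×0.445×0.285 = 0.1420 m³/s
Panel 3-4: Δb = 2.67 m, d̄ = (0.38+0.23)/2 = 0.305, v̄ = (0.25+0.24)/2 = 0.245 → q = 2.67×0.305×0.245 = 0.1995 m³/s
Panel 4-5: Δb = 0.71 m, d̄ = (0.23+0.14)/2 = 0.185, v̄ = (0.24+0.20)/2 = 0.22 → q = 0.71×0.185×0.22 = 0.02890 m³/s
Q = Σ q = 0.5672 m³/s

0.567 m³/s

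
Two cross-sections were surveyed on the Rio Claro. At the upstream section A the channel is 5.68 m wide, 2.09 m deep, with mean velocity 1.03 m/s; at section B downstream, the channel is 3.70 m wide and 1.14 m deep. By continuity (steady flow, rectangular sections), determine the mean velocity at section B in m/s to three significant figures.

2.90 m/s

Q = A₁V₁ = (5.68×2.09) × 1.03 = 12.23 m³/s
A₂ = 3.70 × 1.14 = 4.218 m²
V₂ = Q/A₂ = 12.23/4.218 = 2.899 m/s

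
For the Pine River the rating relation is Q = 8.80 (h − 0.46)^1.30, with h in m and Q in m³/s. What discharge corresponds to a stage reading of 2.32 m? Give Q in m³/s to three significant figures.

Q = 8.80 × (2.32 − 0.46)^1.30 = 8.80 × 1.86^1.30 = 19.72 m³/s

19.7 m³/s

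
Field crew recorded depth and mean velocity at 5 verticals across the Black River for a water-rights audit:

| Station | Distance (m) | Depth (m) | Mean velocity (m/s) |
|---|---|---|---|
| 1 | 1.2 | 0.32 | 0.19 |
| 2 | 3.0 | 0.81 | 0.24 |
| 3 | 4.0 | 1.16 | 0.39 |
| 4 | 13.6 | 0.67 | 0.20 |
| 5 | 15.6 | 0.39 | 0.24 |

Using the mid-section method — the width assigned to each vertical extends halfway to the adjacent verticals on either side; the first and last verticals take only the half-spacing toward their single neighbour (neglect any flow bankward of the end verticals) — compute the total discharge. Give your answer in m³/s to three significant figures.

w_1 = (3.0 − 1.2)/2 = 0.9 m; q_1 = 0.19 × 0.32 × 0.9 = 0.05472 m³/s
w_2 = (4.0 − 1.2)/2 = 1.4 m; q_2 = 0.24 × 0.81 × 1.4 = 0.2722 m³/s
w_3 = (13.6 − 3.0)/2 = 5.3 m; q_3 = 0.39 × 1.16 × 5.3 = 2.398 m³/s
w_4 = (15.6 − 4.0)/2 = 5.8 m; q_4 = 0.20 × 0.67 × 5.8 = 0.7772 m³/s
w_5 = (15.6 − 13.6)/2 = 1 m; q_5 = 0.24 × 0.39 × 1 = 0.09360 m³/s
Q = Σ qᵢ = 3.595 m³/s

3.60 m³/s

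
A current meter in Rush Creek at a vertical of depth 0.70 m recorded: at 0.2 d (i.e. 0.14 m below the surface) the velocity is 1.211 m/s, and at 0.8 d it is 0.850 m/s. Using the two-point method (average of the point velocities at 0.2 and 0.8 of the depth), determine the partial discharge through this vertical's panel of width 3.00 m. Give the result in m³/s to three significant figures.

2.16 m³/s

v̄ = (1.211 + 0.850) / 2 = 1.031 m/s
q = v̄ × d × w = 1.031 × 0.70 × 3.00 = 2.164 m³/s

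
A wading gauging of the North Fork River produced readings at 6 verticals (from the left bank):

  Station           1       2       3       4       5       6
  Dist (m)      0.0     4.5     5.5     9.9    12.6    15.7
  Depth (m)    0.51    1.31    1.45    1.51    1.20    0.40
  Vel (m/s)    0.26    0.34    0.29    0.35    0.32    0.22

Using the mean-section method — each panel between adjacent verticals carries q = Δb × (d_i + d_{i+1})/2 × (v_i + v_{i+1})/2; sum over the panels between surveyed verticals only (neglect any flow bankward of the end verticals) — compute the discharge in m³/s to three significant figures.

5.64 m³/s

Panel 1-2: Δb = 4.5 m, d̄ = (0.51+1.31)/2 = 0.91, v̄ = (0.26+0.34)/2 = 0.3 → q = 4.5×0.91×0.3 = 1.229 m³/s
Panel 2-3: Δb = 1 m, d̄ = (1.31+1.45)/2 = 1.38, v̄ = (0.34+0.29)/2 = 0.315 → q = 1×1.38×0.315 = 0.4347 m³/s
Panel 3-4: Δb = 4.4 m, d̄ = (1.45+1.51)/2 = 1.48, v̄ = (0.29+0.35)/2 = 0.32 → q = 4.4×1.48×0.32 = 2.084 m³/s
Panel 4-5: Δb = 2.7 m, d̄ = (1.51+1.20)/2 = 1.355, v̄ = (0.35+0.32)/2 = 0.335 → q = 2.7×1.355×0.335 = 1.226 m³/s
Panel 5-6: Δb = 3.1 m, d̄ = (1.20+0.40)/2 = 0.8, v̄ = (0.32+0.22)/2 = 0.27 → q = 3.1×0.8×0.27 = 0.6696 m³/s
Q = Σ q = 5.642 m³/s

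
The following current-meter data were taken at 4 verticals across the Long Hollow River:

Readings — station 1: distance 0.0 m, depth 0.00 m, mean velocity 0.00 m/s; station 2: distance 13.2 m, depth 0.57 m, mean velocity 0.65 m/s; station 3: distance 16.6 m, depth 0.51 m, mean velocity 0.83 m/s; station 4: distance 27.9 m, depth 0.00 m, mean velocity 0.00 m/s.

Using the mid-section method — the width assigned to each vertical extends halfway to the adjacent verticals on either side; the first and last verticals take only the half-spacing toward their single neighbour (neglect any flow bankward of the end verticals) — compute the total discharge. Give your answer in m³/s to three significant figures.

w_2 = (16.6 − 0.0)/2 = 8.3 m; q_2 = 0.65 × 0.57 × 8.3 = 3.075 m³/s
w_3 = (27.9 − 13.2)/2 = 7.35 m; q_3 = 0.83 × 0.51 × 7.35 = 3.111 m³/s
Stations 1, 4 contribute zero (depth or velocity is 0).
Q = Σ qᵢ = 6.186 m³/s

6.19 m³/s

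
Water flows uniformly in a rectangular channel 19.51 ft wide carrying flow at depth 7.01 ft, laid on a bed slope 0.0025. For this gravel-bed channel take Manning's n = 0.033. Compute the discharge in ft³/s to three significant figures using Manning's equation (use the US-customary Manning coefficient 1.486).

786 ft³/s

A = b·y = 19.51 × 7.01 = 136.8 ft²
P = b + 2y = 19.51 + 2×7.01 = 33.53 ft
R = A/P = 136.8/33.53 = 4.079 ft
Q = (1.486/n)·A·R^(2/3)·S^(1/2) = (1.486/0.033) × 136.8 × 4.079^(2/3) × 0.0025^(1/2) = 786.1 ft³/s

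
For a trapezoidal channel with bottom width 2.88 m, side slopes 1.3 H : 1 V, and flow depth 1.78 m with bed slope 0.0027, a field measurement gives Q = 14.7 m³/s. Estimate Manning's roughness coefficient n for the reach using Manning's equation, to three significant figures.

0.0340

A = (b + z·y)·y = (2.88 + 1.3×1.78)×1.78 = 9.245 m²
P = b + 2y√(1+z²) = 2.88 + 2×1.78×√(1+1.3²) = 8.719 m
R = A/P = 9.245/8.719 = 1.060 m
n = (1/Q)·A·R^(2/3)·S^(1/2) = (1/14.7) × 9.245 × 1.040 × 0.05196 = 0.03398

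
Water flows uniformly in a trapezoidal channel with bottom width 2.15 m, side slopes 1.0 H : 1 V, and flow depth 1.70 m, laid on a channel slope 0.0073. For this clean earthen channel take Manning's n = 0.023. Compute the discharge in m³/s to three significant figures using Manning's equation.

A = (b + z·y)·y = (2.15 + 1.0×1.70)×1.70 = 6.545 m²
P = b + 2y√(1+z²) = 2.15 + 2×1.70×√(1+1.0²) = 6.958 m
R = A/P = 6.545/6.958 = 0.9406 m
Q = (1/n)·A·R^(2/3)·S^(1/2) = (1/0.023) × 6.545 × 0.9406^(2/3) × 0.0073^(1/2) = 23.34 m³/s

23.3 m³/s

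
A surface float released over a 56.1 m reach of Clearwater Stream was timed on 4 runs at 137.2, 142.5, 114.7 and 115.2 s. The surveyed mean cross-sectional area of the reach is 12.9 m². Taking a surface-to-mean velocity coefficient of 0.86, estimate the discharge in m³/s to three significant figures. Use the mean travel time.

t̄ = (137.2 + 142.5 + 114.7 + 115.2) / 4 = 127.4 s
v_surface = L / t̄ = 56.1 / 127.4 = 0.4403 m/s
v_mean = 0.86 × 0.4403 = 0.3787 m/s
Q = A × v_mean = 12.9 × 0.3787 = 4.885 m³/s

4.89 m³/s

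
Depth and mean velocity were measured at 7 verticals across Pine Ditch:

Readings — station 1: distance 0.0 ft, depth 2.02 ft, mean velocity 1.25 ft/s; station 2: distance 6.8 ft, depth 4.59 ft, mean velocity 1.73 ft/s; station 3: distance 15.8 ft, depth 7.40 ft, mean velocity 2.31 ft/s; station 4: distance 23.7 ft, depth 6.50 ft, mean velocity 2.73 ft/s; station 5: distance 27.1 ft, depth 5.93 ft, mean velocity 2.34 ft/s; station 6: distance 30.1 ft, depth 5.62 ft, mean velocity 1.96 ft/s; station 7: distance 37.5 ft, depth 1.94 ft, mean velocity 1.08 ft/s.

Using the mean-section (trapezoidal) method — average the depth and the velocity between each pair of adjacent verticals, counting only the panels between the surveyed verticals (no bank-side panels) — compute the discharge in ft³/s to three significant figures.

414 ft³/s

Panel 1-2: Δb = 6.8 ft, d̄ = (2.02+4.59)/2 = 3.305, v̄ = (1.25+1.73)/2 = 1.49 → q = 6.8×3.305×1.49 = 33.49 ft³/s
Panel 2-3: Δb = 9 ft, d̄ = (4.59+7.40)/2 = 5.995, v̄ = (1.73+2.31)/2 = 2.02 → q = 9×5.995×2.02 = 109.0 ft³/s
Panel 3-4: Δb = 7.9 ft, d̄ = (7.40+6.50)/2 = 6.95, v̄ = (2.31+2.73)/2 = 2.52 → q = 7.9×6.95×2.52 = 138.4 ft³/s
Panel 4-5: Δb = 3.4 ft, d̄ = (6.50+5.93)/2 = 6.215, v̄ = (2.73+2.34)/2 = 2.535 → q = 3.4×6.215×2.535 = 53.57 ft³/s
Panel 5-6: Δb = 3 ft, d̄ = (5.93+5.62)/2 = 5.775, v̄ = (2.34+1.96)/2 = 2.15 → q = 3×5.775×2.15 = 37.25 ft³/s
Panel 6-7: Δb = 7.4 ft, d̄ = (5.62+1.94)/2 = 3.78, v̄ = (1.96+1.08)/2 = 1.52 → q = 7.4×3.78×1.52 = 42.52 ft³/s
Q = Σ q = 414.2 ft³/s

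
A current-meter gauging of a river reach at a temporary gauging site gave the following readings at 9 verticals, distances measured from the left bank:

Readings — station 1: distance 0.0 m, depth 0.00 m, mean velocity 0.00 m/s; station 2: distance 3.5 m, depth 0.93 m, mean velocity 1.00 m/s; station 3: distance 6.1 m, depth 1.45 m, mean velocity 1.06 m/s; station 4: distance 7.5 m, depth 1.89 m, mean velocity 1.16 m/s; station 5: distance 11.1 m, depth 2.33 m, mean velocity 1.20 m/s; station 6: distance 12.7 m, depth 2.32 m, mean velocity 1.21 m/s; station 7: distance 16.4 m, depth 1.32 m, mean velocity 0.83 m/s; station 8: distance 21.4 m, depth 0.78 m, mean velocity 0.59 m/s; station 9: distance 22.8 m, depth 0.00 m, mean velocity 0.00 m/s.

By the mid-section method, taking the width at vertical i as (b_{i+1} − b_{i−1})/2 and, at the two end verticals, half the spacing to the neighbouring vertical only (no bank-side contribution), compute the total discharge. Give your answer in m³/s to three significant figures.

32.3 m³/s

w_2 = (6.1 − 0.0)/2 = 3.05 m; q_2 = 1.00 × 0.93 × 3.05 = 2.837 m³/s
w_3 = (7.5 − 3.5)/2 = 2 m; q_3 = 1.06 × 1.45 × 2 = 3.074 m³/s
w_4 = (11.1 − 6.1)/2 = 2.5 m; q_4 = 1.16 × 1.89 × 2.5 = 5.481 m³/s
w_5 = (12.7 − 7.5)/2 = 2.6 m; q_5 = 1.20 × 2.33 × 2.6 = 7.270 m³/s
w_6 = (16.4 − 11.1)/2 = 2.65 m; q_6 = 1.21 × 2.32 × 2.65 = 7.439 m³/s
w_7 = (21.4 − 12.7)/2 = 4.35 m; q_7 = 0.83 × 1.32 × 4.35 = 4.766 m³/s
w_8 = (22.8 − 16.4)/2 = 3.2 m; q_8 = 0.59 × 0.78 × 3.2 = 1.473 m³/s
Stations 1, 9 contribute zero (depth or velocity is 0).
Q = Σ qᵢ = 32.34 m³/s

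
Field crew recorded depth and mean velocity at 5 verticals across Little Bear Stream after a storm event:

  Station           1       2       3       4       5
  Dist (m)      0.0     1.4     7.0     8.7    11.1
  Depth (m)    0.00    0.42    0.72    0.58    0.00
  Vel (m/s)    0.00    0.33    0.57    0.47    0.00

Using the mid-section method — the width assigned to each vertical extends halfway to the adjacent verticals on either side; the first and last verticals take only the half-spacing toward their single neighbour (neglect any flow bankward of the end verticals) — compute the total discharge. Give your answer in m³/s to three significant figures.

2.54 m³/s

w_2 = (7.0 − 0.0)/2 = 3.5 m; q_2 = 0.33 × 0.42 × 3.5 = 0.4851 m³/s
w_3 = (8.7 − 1.4)/2 = 3.65 m; q_3 = 0.57 × 0.72 × 3.65 = 1.498 m³/s
w_4 = (11.1 − 7.0)/2 = 2.05 m; q_4 = 0.47 × 0.58 × 2.05 = 0.5588 m³/s
Stations 1, 5 contribute zero (depth or velocity is 0).
Q = Σ qᵢ = 2.542 m³/s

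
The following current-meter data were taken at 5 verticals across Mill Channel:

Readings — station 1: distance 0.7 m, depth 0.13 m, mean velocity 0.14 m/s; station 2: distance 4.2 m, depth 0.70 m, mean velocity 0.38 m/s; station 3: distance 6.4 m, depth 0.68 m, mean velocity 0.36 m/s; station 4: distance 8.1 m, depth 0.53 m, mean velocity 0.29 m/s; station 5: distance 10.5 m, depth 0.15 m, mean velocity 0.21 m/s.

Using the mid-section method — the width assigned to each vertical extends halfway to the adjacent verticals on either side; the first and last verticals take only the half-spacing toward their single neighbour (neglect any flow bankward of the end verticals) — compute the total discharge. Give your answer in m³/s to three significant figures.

1.62 m³/s

w_1 = (4.2 − 0.7)/2 = 1.75 m; q_1 = 0.14 × 0.13 × 1.75 = 0.03185 m³/s
w_2 = (6.4 − 0.7)/2 = 2.85 m; q_2 = 0.38 × 0.70 × 2.85 = 0.7581 m³/s
w_3 = (8.1 − 4.2)/2 = 1.95 m; q_3 = 0.36 × 0.68 × 1.95 = 0.4774 m³/s
w_4 = (10.5 − 6.4)/2 = 2.05 m; q_4 = 0.29 × 0.53 × 2.05 = 0.3151 m³/s
w_5 = (10.5 − 8.1)/2 = 1.2 m; q_5 = 0.21 × 0.15 × 1.2 = 0.03780 m³/s
Q = Σ qᵢ = 1.620 m³/s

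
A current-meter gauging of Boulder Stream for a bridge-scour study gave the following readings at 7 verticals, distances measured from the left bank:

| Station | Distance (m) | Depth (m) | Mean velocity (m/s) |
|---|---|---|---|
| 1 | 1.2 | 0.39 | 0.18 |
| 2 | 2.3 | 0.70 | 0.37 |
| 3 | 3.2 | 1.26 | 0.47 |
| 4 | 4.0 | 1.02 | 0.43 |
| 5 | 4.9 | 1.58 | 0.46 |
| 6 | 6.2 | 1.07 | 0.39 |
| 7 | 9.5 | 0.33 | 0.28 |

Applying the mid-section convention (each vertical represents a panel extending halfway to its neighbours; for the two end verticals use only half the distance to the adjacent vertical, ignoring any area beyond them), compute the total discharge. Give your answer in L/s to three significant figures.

3090 L/s

w_1 = (2.3 − 1.2)/2 = 0.55 m; q_1 = 0.18 × 0.39 × 0.55 = 0.03861 m³/s
w_2 = (3.2 − 1.2)/2 = 1 m; q_2 = 0.37 × 0.70 × 1 = 0.2590 m³/s
w_3 = (4.0 − 2.3)/2 = 0.85 m; q_3 = 0.47 × 1.26 × 0.85 = 0.5034 m³/s
w_4 = (4.9 − 3.2)/2 = 0.85 m; q_4 = 0.43 × 1.02 × 0.85 = 0.3728 m³/s
w_5 = (6.2 − 4.0)/2 = 1.1 m; q_5 = 0.46 × 1.58 × 1.1 = 0.7995 m³/s
w_6 = (9.5 − 4.9)/2 = 2.3 m; q_6 = 0.39 × 1.07 × 2.3 = 0.9598 m³/s
w_7 = (9.5 − 6.2)/2 = 1.65 m; q_7 = 0.28 × 0.33 × 1.65 = 0.1525 m³/s
Q = Σ qᵢ = 3.086 m³/s
= 3.086 × 1000 = 3086 L/s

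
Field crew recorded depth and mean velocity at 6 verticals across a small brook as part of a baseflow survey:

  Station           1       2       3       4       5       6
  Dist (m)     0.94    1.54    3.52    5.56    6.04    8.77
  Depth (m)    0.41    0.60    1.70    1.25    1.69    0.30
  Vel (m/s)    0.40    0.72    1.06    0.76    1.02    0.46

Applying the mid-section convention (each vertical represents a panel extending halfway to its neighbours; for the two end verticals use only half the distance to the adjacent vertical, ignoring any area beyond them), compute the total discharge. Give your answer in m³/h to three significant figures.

30200 m³/h

w_1 = (1.54 − 0.94)/2 = 0.3 m; q_1 = 0.40 × 0.41 × 0.3 = 0.04920 m³/s
w_2 = (3.52 − 0.94)/2 = 1.29 m; q_2 = 0.72 × 0.60 × 1.29 = 0.5573 m³/s
w_3 = (5.56 − 1.54)/2 = 2.01 m; q_3 = 1.06 × 1.70 × 2.01 = 3.622 m³/s
w_4 = (6.04 − 3.52)/2 = 1.26 m; q_4 = 0.76 × 1.25 × 1.26 = 1.197 m³/s
w_5 = (8.77 − 5.56)/2 = 1.605 m; q_5 = 1.02 × 1.69 × 1.605 = 2.767 m³/s
w_6 = (8.77 − 6.04)/2 = 1.365 m; q_6 = 0.46 × 0.30 × 1.365 = 0.1884 m³/s
Q = Σ qᵢ = 8.381 m³/s
= 8.381 × 3600 = 30170 m³/h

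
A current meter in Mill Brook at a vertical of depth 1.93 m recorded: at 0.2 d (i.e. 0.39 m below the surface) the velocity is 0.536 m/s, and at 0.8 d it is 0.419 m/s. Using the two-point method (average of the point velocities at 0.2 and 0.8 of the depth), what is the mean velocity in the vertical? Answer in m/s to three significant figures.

0.478 m/s

v̄ = (0.536 + 0.419) / 2 = 0.4775 m/s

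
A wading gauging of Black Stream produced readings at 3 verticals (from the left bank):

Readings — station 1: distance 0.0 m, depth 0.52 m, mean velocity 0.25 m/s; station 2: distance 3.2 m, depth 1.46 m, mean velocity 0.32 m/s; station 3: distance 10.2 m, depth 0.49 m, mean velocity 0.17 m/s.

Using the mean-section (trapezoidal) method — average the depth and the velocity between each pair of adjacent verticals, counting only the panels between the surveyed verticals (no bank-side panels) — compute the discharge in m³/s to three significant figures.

Panel 1-2: Δb = 3.2 m, d̄ = (0.52+1.46)/2 = 0.99, v̄ = (0.25+0.32)/2 = 0.285 → q = 3.2×0.99×0.285 = 0.9029 m³/s
Panel 2-3: Δb = 7 m, d̄ = (1.46+0.49)/2 = 0.975, v̄ = (0.32+0.17)/2 = 0.245 → q = 7×0.975×0.245 = 1.672 m³/s
Q = Σ q = 2.575 m³/s

2.58 m³/s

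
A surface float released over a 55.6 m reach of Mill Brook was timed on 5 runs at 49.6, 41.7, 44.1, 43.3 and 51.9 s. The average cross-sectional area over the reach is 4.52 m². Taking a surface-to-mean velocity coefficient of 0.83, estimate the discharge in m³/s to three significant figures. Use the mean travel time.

t̄ = (49.6 + 41.7 + 44.1 + 43.3 + 51.9) / 5 = 46.12 s
v_surface = L / t̄ = 55.6 / 46.12 = 1.206 m/s
v_mean = 0.83 × 1.206 = 1.001 m/s
Q = A × v_mean = 4.52 × 1.001 = 4.523 m³/s

4.52 m³/s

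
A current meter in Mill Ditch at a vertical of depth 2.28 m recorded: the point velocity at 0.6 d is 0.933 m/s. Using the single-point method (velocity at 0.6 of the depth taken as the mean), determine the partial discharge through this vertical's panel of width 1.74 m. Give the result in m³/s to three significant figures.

v̄ = v₀.₆ = 0.933 m/s
q = v̄ × d × w = 0.9330 × 2.28 × 1.74 = 3.701 m³/s

3.70 m³/s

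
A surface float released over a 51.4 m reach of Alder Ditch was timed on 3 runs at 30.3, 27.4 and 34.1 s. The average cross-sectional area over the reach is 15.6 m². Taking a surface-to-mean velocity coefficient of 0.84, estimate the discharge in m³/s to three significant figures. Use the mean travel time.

t̄ = (30.3 + 27.4 + 34.1) / 3 = 30.6 s
v_surface = L / t̄ = 51.4 / 30.6 = 1.680 m/s
v_mean = 0.84 × 1.680 = 1.411 m/s
Q = A × v_mean = 15.6 × 1.411 = 22.01 m³/s

22.0 m³/s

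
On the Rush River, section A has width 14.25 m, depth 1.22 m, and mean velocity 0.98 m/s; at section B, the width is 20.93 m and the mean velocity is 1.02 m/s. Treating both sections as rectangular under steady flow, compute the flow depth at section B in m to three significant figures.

Q = A₁V₁ = (14.25×1.22) × 0.98 = 17.04 m³/s
d₂ = Q/(b₂ V₂) = 17.04/(20.93×1.02) = 0.7981 m

0.798 m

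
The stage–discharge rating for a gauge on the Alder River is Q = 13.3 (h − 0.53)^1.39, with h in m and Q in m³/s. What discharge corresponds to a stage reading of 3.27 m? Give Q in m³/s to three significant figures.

Q = 13.3 × (3.27 − 0.53)^1.39 = 13.3 × 2.74^1.39 = 53.99 m³/s

54.0 m³/s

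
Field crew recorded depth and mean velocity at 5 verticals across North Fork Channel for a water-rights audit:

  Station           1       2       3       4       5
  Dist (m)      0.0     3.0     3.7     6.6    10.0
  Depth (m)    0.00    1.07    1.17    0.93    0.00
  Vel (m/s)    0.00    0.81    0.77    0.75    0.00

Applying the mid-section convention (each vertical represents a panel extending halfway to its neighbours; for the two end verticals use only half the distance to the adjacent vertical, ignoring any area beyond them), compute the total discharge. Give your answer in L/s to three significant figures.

w_2 = (3.7 − 0.0)/2 = 1.85 m; q_2 = 0.81 × 1.07 × 1.85 = 1.603 m³/s
w_3 = (6.6 − 3.0)/2 = 1.8 m; q_3 = 0.77 × 1.17 × 1.8 = 1.622 m³/s
w_4 = (10.0 − 3.7)/2 = 3.15 m; q_4 = 0.75 × 0.93 × 3.15 = 2.197 m³/s
Stations 1, 5 contribute zero (depth or velocity is 0).
Q = Σ qᵢ = 5.422 m³/s
= 5.422 × 1000 = 5422 L/s

5420 L/s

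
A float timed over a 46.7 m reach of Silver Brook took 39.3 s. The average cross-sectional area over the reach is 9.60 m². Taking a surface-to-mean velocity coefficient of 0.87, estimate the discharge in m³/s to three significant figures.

v_surface = L / t̄ = 46.7 / 39.3 = 1.188 m/s
v_mean = 0.87 × 1.188 = 1.034 m/s
Q = A × v_mean = 9.60 × 1.034 = 9.925 m³/s

9.92 m³/s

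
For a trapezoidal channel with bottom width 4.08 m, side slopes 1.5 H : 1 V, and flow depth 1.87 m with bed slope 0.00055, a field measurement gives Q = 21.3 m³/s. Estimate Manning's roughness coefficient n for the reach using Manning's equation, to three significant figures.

0.0159

A = (b + z·y)·y = (4.08 + 1.5×1.87)×1.87 = 12.87 m²
P = b + 2y√(1+z²) = 4.08 + 2×1.87×√(1+1.5²) = 10.82 m
R = A/P = 12.87/10.82 = 1.190 m
n = (1/Q)·A·R^(2/3)·S^(1/2) = (1/21.3) × 12.87 × 1.123 × 0.02345 = 0.01592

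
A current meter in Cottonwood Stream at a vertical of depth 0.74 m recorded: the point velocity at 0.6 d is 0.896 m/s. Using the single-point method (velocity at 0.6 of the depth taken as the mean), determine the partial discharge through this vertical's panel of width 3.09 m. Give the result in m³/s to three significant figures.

2.05 m³/s

v̄ = v₀.₆ = 0.896 m/s
q = v̄ × d × w = 0.8960 × 0.74 × 3.09 = 2.049 m³/s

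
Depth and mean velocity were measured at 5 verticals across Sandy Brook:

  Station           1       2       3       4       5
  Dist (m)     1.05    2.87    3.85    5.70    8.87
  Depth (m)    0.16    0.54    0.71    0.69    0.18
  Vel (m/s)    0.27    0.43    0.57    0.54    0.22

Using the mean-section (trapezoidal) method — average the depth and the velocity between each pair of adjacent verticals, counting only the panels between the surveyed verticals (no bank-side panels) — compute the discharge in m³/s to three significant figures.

Panel 1-2: Δb = 1.82 m, d̄ = (0.16+0.54)/2 = 0.35, v̄ = (0.27+0.43)/2 = 0.35 → q = 1.82×0.35×0.35 = 0.2230 m³/s
Panel 2-3: Δb = 0.98 m, d̄ = (0.54+0.71)/2 = 0.625, v̄ = (0.43+0.57)/2 = 0.5 → q = 0.98×0.625×0.5 = 0.3063 m³/s
Panel 3-4: Δb = 1.85 m, d̄ = (0.71+0.69)/2 = 0.7, v̄ = (0.57+0.54)/2 = 0.555 → q = 1.85×0.7×0.555 = 0.7187 m³/s
Panel 4-5: Δb = 3.17 m, d̄ = (0.69+0.18)/2 = 0.435, v̄ = (0.54+0.22)/2 = 0.38 → q = 3.17×0.435×0.38 = 0.5240 m³/s
Q = Σ q = 1.772 m³/s

1.77 m³/s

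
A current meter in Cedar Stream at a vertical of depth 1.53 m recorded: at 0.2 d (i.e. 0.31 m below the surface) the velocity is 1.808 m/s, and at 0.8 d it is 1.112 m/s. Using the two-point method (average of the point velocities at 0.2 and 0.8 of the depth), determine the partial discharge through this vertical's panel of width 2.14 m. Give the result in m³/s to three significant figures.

v̄ = (1.808 + 1.112) / 2 = 1.460 m/s
q = v̄ × d × w = 1.460 × 1.53 × 2.14 = 4.780 m³/s

4.78 m³/s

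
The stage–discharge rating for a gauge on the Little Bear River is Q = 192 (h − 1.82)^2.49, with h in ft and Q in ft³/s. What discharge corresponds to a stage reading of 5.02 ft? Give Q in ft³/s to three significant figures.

3480 ft³/s

Q = 192 × (5.02 − 1.82)^2.49 = 192 × 3.2^2.49 = 3476 ft³/s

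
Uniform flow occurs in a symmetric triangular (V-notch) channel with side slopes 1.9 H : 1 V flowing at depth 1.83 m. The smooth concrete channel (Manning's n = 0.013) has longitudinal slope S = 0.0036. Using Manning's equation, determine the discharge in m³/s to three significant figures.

25.5 m³/s

A = z·y² = 1.9×1.83² = 6.363 m²
P = 2y√(1+z²) = 2×1.83×√(1+1.9²) = 7.858 m
R = A/P = 6.363/7.858 = 0.8097 m
Q = (1/n)·A·R^(2/3)·S^(1/2) = (1/0.013) × 6.363 × 0.8097^(2/3) × 0.0036^(1/2) = 25.51 m³/s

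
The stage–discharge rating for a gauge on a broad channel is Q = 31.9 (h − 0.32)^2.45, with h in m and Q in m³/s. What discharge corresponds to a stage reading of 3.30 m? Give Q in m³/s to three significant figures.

Q = 31.9 × (3.30 − 0.32)^2.45 = 31.9 × 2.98^2.45 = 463.0 m³/s

463 m³/s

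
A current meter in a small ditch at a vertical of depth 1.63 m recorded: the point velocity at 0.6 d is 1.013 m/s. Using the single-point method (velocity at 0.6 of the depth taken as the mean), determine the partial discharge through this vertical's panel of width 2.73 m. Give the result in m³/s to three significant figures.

v̄ = v₀.₆ = 1.013 m/s
q = v̄ × d × w = 1.013 × 1.63 × 2.73 = 4.508 m³/s

4.51 m³/s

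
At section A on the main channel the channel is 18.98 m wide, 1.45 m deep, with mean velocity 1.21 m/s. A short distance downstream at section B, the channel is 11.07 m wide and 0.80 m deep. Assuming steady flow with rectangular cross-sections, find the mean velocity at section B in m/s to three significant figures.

3.76 m/s

Q = A₁V₁ = (18.98×1.45) × 1.21 = 33.30 m³/s
A₂ = 11.07 × 0.80 = 8.856 m²
V₂ = Q/A₂ = 33.30/8.856 = 3.760 m/s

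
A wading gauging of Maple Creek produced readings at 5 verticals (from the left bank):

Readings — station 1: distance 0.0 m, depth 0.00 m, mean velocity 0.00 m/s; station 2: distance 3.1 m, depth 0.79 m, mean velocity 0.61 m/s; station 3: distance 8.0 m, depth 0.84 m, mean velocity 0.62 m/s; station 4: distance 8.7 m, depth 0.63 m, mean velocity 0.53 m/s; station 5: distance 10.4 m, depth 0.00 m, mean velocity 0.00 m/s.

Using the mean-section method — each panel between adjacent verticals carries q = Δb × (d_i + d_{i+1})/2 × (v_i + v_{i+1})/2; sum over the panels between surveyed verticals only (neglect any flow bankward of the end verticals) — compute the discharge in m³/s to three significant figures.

3.27 m³/s

Panel 1-2: Δb = 3.1 m, d̄ = (0.00+0.79)/2 = 0.395, v̄ = (0.00+0.61)/2 = 0.305 → q = 3.1×0.395×0.305 = 0.3735 m³/s
Panel 2-3: Δb = 4.9 m, d̄ = (0.79+0.84)/2 = 0.815, v̄ = (0.61+0.62)/2 = 0.615 → q = 4.9×0.815×0.615 = 2.456 m³/s
Panel 3-4: Δb = 0.7 m, d̄ = (0.84+0.63)/2 = 0.735, v̄ = (0.62+0.53)/2 = 0.575 → q = 0.7×0.735×0.575 = 0.2958 m³/s
Panel 4-5: Δb = 1.7 m, d̄ = (0.63+0.00)/2 = 0.315, v̄ = (0.53+0.00)/2 = 0.265 → q = 1.7×0.315×0.265 = 0.1419 m³/s
Q = Σ q = 3.267 m³/s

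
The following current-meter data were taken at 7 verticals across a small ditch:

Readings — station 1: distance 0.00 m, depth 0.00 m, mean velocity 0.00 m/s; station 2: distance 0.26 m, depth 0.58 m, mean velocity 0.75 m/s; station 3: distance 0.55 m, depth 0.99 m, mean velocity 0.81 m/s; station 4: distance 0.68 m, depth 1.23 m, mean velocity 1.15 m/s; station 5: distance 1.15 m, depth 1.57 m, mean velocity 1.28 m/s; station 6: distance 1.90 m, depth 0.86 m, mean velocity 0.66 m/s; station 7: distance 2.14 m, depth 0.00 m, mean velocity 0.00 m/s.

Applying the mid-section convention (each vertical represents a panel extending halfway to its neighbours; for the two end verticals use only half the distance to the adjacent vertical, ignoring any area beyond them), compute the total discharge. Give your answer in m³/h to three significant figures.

7990 m³/h

w_2 = (0.55 − 0.00)/2 = 0.275 m; q_2 = 0.75 × 0.58 × 0.275 = 0.1196 m³/s
w_3 = (0.68 − 0.26)/2 = 0.21 m; q_3 = 0.81 × 0.99 × 0.21 = 0.1684 m³/s
w_4 = (1.15 − 0.55)/2 = 0.3 m; q_4 = 1.15 × 1.23 × 0.3 = 0.4244 m³/s
w_5 = (1.90 − 0.68)/2 = 0.61 m; q_5 = 1.28 × 1.57 × 0.61 = 1.226 m³/s
w_6 = (2.14 − 1.15)/2 = 0.495 m; q_6 = 0.66 × 0.86 × 0.495 = 0.2810 m³/s
Stations 1, 7 contribute zero (depth or velocity is 0).
Q = Σ qᵢ = 2.219 m³/s
= 2.219 × 3600 = 7989 m³/h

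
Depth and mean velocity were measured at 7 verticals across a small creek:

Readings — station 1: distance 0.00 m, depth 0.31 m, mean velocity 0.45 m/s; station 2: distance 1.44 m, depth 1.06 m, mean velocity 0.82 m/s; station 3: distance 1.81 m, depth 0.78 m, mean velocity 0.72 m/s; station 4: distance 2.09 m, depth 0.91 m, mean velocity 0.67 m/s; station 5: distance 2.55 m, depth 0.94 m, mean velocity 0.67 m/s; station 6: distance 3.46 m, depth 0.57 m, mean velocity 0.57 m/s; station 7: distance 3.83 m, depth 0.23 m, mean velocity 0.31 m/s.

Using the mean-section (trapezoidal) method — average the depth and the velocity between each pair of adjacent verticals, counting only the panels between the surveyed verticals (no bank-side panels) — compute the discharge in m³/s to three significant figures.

Panel 1-2: Δb = 1.44 m, d̄ = (0.31+1.06)/2 = 0.685, v̄ = (0.45+0.82)/2 = 0.635 → q = 1.44×0.685×0.635 = 0.6264 m³/s
Panel 2-3: Δb = 0.37 m, d̄ = (1.06+0.78)/2 = 0.92, v̄ = (0.82+0.72)/2 = 0.77 → q = 0.37×0.92×0.77 = 0.2621 m³/s
Panel 3-4: Δb = 0.28 m, d̄ = (0.78+0.91)/2 = 0.845, v̄ = (0.72+0.67)/2 = 0.695 → q = 0.28×0.845×0.695 = 0.1644 m³/s
Panel 4-5: Δb = 0.46 m, d̄ = (0.91+0.94)/2 = 0.925, v̄ = (0.67+0.67)/2 = 0.67 → q = 0.46×0.925×0.67 = 0.2851 m³/s
Panel 5-6: Δb = 0.91 m, d̄ = (0.94+0.57)/2 = 0.755, v̄ = (0.67+0.57)/2 = 0.62 → q = 0.91×0.755×0.62 = 0.4260 m³/s
Panel 6-7: Δb = 0.37 m, d̄ = (0.57+0.23)/2 = 0.4, v̄ = (0.57+0.31)/2 = 0.44 → q = 0.37×0.4×0.44 = 0.06512 m³/s
Q = Σ q = 1.829 m³/s

1.83 m³/s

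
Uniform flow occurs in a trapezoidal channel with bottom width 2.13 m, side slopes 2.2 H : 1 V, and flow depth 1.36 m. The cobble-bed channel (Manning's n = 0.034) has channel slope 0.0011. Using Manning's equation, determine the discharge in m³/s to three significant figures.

A = (b + z·y)·y = (2.13 + 2.2×1.36)×1.36 = 6.966 m²
P = b + 2y√(1+z²) = 2.13 + 2×1.36×√(1+2.2²) = 8.703 m
R = A/P = 6.966/8.703 = 0.8004 m
Q = (1/n)·A·R^(2/3)·S^(1/2) = (1/0.034) × 6.966 × 0.8004^(2/3) × 0.0011^(1/2) = 5.858 m³/s

5.86 m³/s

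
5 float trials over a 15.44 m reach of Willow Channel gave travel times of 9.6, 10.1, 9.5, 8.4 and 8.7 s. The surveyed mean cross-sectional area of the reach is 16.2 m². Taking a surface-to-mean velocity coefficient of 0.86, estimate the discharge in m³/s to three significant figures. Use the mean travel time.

t̄ = (9.6 + 10.1 + 9.5 + 8.4 + 8.7) / 5 = 9.26 s
v_surface = L / t̄ = 15.44 / 9.26 = 1.667 m/s
v_mean = 0.86 × 1.667 = 1.434 m/s
Q = A × v_mean = 16.2 × 1.434 = 23.23 m³/s

23.2 m³/s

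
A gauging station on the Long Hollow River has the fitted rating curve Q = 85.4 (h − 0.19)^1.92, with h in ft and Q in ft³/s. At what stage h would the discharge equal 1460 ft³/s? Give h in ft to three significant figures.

4.58 ft

h − h₀ = (Q/C)^(1/b) = (1460/85.4)^(1/1.92) = 4.387 ft
h = 0.19 + 4.387 = 4.577 ft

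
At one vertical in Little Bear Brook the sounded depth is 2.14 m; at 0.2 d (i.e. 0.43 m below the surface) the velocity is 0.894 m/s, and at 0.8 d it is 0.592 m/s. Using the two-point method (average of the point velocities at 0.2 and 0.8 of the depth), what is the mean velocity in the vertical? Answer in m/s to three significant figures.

v̄ = (0.894 + 0.592) / 2 = 0.7430 m/s

0.743 m/s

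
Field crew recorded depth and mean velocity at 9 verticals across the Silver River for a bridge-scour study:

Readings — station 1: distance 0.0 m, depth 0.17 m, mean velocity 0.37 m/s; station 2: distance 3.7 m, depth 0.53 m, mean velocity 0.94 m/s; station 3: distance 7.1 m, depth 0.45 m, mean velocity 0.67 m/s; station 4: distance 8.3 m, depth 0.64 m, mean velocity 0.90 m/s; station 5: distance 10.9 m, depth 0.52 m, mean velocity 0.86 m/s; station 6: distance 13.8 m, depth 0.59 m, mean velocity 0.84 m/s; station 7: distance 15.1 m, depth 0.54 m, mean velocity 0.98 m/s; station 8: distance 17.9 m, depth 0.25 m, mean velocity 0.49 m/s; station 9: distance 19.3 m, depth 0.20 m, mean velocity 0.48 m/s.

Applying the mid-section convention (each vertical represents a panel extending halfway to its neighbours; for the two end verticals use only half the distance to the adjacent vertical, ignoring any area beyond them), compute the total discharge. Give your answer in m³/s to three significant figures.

w_1 = (3.7 − 0.0)/2 = 1.85 m; q_1 = 0.37 × 0.17 × 1.85 = 0.1164 m³/s
w_2 = (7.1 − 0.0)/2 = 3.55 m; q_2 = 0.94 × 0.53 × 3.55 = 1.769 m³/s
w_3 = (8.3 − 3.7)/2 = 2.3 m; q_3 = 0.67 × 0.45 × 2.3 = 0.6935 m³/s
w_4 = (10.9 − 7.1)/2 = 1.9 m; q_4 = 0.90 × 0.64 × 1.9 = 1.094 m³/s
w_5 = (13.8 − 8.3)/2 = 2.75 m; q_5 = 0.86 × 0.52 × 2.75 = 1.230 m³/s
w_6 = (15.1 − 10.9)/2 = 2.1 m; q_6 = 0.84 × 0.59 × 2.1 = 1.041 m³/s
w_7 = (17.9 − 13.8)/2 = 2.05 m; q_7 = 0.98 × 0.54 × 2.05 = 1.085 m³/s
w_8 = (19.3 − 15.1)/2 = 2.1 m; q_8 = 0.49 × 0.25 × 2.1 = 0.2573 m³/s
w_9 = (19.3 − 17.9)/2 = 0.7 m; q_9 = 0.48 × 0.20 × 0.7 = 0.06720 m³/s
Q = Σ qᵢ = 7.353 m³/s

7.35 m³/s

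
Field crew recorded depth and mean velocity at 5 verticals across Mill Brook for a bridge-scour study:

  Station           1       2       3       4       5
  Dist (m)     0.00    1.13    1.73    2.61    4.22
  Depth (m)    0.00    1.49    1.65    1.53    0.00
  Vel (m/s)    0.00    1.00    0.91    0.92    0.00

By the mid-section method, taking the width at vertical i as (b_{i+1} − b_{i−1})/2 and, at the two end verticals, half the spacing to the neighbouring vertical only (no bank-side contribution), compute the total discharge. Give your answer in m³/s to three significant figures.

w_2 = (1.73 − 0.00)/2 = 0.865 m; q_2 = 1.00 × 1.49 × 0.865 = 1.289 m³/s
w_3 = (2.61 − 1.13)/2 = 0.74 m; q_3 = 0.91 × 1.65 × 0.74 = 1.111 m³/s
w_4 = (4.22 − 1.73)/2 = 1.245 m; q_4 = 0.92 × 1.53 × 1.245 = 1.752 m³/s
Stations 1, 5 contribute zero (depth or velocity is 0).
Q = Σ qᵢ = 4.152 m³/s

4.15 m³/s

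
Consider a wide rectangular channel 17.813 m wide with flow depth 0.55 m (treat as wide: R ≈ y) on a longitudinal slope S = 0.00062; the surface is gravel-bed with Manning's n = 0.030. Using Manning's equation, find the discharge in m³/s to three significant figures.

A = b·y = 17.813 × 0.55 = 9.797 m²
Wide channel: R ≈ y = 0.55 m
Q = (1/n)·A·R^(2/3)·S^(1/2) = (1/0.030) × 9.797 × 0.5500^(2/3) × 0.00062^(1/2) = 5.459 m³/s

5.46 m³/s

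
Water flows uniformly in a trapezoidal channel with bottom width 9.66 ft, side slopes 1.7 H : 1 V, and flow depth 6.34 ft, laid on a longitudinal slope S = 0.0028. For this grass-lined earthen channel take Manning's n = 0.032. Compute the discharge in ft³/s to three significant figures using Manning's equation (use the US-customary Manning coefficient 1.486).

A = (b + z·y)·y = (9.66 + 1.7×6.34)×6.34 = 129.6 ft²
P = b + 2y√(1+z²) = 9.66 + 2×6.34×√(1+1.7²) = 34.67 ft
R = A/P = 129.6/34.67 = 3.738 ft
Q = (1.486/n)·A·R^(2/3)·S^(1/2) = (1.486/0.032) × 129.6 × 3.738^(2/3) × 0.0028^(1/2) = 766.8 ft³/s

767 ft³/s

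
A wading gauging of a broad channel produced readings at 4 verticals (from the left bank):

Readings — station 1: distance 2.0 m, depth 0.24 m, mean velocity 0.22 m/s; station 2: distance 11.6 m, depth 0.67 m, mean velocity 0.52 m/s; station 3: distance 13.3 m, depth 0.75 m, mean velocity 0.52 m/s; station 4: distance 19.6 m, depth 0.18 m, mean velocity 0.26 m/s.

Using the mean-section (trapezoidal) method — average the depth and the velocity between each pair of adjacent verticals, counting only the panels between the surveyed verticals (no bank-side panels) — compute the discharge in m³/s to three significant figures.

3.39 m³/s

Panel 1-2: Δb = 9.6 m, d̄ = (0.24+0.67)/2 = 0.455, v̄ = (0.22+0.52)/2 = 0.37 → q = 9.6×0.455×0.37 = 1.616 m³/s
Panel 2-3: Δb = 1.7 m, d̄ = (0.67+0.75)/2 = 0.71, v̄ = (0.52+0.52)/2 = 0.52 → q = 1.7×0.71×0.52 = 0.6276 m³/s
Panel 3-4: Δb = 6.3 m, d̄ = (0.75+0.18)/2 = 0.465, v̄ = (0.52+0.26)/2 = 0.39 → q = 6.3×0.465×0.39 = 1.143 m³/s
Q = Σ q = 3.386 m³/s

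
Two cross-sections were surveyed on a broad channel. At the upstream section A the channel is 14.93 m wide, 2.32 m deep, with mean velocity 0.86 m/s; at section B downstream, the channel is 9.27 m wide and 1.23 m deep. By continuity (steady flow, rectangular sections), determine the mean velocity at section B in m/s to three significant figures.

2.61 m/s

Q = A₁V₁ = (14.93×2.32) × 0.86 = 29.79 m³/s
A₂ = 9.27 × 1.23 = 11.40 m²
V₂ = Q/A₂ = 29.79/11.40 = 2.613 m/s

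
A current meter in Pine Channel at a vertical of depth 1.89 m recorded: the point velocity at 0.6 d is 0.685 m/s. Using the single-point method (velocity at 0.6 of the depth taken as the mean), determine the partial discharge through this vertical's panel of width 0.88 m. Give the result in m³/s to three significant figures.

v̄ = v₀.₆ = 0.685 m/s
q = v̄ × d × w = 0.6850 × 1.89 × 0.88 = 1.139 m³/s

1.14 m³/s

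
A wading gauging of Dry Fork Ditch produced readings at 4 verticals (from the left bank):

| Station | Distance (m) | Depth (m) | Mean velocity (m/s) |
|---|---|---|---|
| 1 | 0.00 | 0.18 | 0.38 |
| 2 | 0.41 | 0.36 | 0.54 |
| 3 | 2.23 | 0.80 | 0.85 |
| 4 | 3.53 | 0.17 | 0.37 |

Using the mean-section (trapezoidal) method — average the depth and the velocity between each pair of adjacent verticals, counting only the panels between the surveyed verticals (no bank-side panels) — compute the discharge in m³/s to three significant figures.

1.17 m³/s

Panel 1-2: Δb = 0.41 m, d̄ = (0.18+0.36)/2 = 0.27, v̄ = (0.38+0.54)/2 = 0.46 → q = 0.41×0.27×0.46 = 0.05092 m³/s
Panel 2-3: Δb = 1.82 m, d̄ = (0.36+0.80)/2 = 0.58, v̄ = (0.54+0.85)/2 = 0.695 → q = 1.82×0.58×0.695 = 0.7336 m³/s
Panel 3-4: Δb = 1.3 m, d̄ = (0.80+0.17)/2 = 0.485, v̄ = (0.85+0.37)/2 = 0.61 → q = 1.3×0.485×0.61 = 0.3846 m³/s
Q = Σ q = 1.169 m³/s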